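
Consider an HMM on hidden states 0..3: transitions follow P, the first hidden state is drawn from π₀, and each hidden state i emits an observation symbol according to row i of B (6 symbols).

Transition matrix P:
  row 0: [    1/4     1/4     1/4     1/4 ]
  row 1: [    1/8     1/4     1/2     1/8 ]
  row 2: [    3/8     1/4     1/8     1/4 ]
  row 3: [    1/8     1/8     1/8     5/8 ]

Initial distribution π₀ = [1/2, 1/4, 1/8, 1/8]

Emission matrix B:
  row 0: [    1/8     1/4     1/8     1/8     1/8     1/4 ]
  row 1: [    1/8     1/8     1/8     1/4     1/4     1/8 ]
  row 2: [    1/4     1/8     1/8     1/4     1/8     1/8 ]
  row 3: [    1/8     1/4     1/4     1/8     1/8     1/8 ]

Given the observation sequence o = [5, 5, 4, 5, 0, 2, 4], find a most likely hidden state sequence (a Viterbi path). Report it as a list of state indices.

t=0: δ = [1.250e-01, 3.125e-02, 1.562e-02, 1.562e-02]  (obs o_0=5)
t=1: δ = [7.812e-03, 3.906e-03, 3.906e-03, 3.906e-03]  ψ = [0, 0, 0, 0]  (obs o_1=5)
t=2: δ = [2.441e-04, 4.883e-04, 2.441e-04, 3.052e-04]  ψ = [0, 0, 0, 3]  (obs o_2=4)
t=3: δ = [2.289e-05, 1.526e-05, 3.052e-05, 2.384e-05]  ψ = [2, 1, 1, 3]  (obs o_3=5)
t=4: δ = [1.431e-06, 9.537e-07, 1.907e-06, 1.863e-06]  ψ = [2, 2, 1, 3]  (obs o_4=0)
t=5: δ = [8.941e-08, 5.960e-08, 5.960e-08, 2.910e-07]  ψ = [2, 2, 1, 3]  (obs o_5=2)
t=6: δ = [4.547e-09, 9.095e-09, 4.547e-09, 2.274e-08]  ψ = [3, 3, 3, 3]  (obs o_6=4)
backtrack: best end state = 3; path = [0, 3, 3, 3, 3, 3, 3]

path = [0, 3, 3, 3, 3, 3, 3]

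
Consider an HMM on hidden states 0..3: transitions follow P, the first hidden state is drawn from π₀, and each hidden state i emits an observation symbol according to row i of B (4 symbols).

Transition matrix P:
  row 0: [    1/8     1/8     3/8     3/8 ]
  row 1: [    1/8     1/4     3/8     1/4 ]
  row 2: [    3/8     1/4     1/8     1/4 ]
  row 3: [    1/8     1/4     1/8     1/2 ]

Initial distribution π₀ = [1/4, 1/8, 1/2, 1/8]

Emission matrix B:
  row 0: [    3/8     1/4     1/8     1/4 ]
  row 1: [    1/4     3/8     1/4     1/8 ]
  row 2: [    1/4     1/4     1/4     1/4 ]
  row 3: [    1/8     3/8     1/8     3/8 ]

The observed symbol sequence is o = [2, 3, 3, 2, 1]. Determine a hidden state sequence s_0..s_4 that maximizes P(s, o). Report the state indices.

t=0: δ = [3.125e-02, 3.125e-02, 1.250e-01, 1.562e-02]  (obs o_0=2)
t=1: δ = [1.172e-02, 3.906e-03, 3.906e-03, 1.172e-02]  ψ = [2, 2, 2, 2]  (obs o_1=3)
t=2: δ = [3.662e-04, 3.662e-04, 1.099e-03, 2.197e-03]  ψ = [0, 3, 0, 3]  (obs o_2=3)
t=3: δ = [5.150e-05, 1.373e-04, 6.866e-05, 1.373e-04]  ψ = [2, 3, 3, 3]  (obs o_3=2)
t=4: δ = [6.437e-06, 1.287e-05, 1.287e-05, 2.575e-05]  ψ = [2, 1, 1, 3]  (obs o_4=1)
backtrack: best end state = 3; path = [2, 3, 3, 3, 3]

path = [2, 3, 3, 3, 3]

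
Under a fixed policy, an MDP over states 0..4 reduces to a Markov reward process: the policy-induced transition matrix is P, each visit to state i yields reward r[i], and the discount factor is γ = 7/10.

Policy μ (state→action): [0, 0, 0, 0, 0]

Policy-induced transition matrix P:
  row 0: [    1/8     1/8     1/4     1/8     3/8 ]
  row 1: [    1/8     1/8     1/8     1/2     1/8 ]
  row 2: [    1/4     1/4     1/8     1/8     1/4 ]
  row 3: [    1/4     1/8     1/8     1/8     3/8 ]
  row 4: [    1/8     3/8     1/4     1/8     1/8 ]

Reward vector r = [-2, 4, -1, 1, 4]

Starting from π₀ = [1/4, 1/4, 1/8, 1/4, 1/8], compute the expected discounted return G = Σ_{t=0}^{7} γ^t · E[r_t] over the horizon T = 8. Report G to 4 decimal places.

G = 4.2737

t=0: π = [0.2500, 0.2500, 0.1250, 0.2500, 0.1250], E[r] = 1.1250, γ^t·E[r] = 1.125000, running G = 1.125000
t=1: π = [0.1719, 0.1719, 0.1719, 0.2188, 0.2656], E[r] = 1.4531, γ^t·E[r] = 1.017188, running G = 2.142188
t=2: π = [0.1738, 0.2129, 0.1797, 0.1895, 0.2441], E[r] = 1.4902, γ^t·E[r] = 0.730215, running G = 2.872402
t=3: π = [0.1711, 0.2085, 0.1772, 0.2048, 0.2383], E[r] = 1.4724, γ^t·E[r] = 0.505037, running G = 3.377440
t=4: π = [0.1728, 0.2067, 0.1762, 0.2032, 0.2411], E[r] = 1.4730, γ^t·E[r] = 0.353665, running G = 3.731105
t=5: π = [0.1724, 0.2073, 0.1767, 0.2025, 0.2410], E[r] = 1.4742, γ^t·E[r] = 0.247772, running G = 3.978877
t=6: π = [0.1724, 0.2073, 0.1767, 0.2027, 0.2408], E[r] = 1.4739, γ^t·E[r] = 0.173407, running G = 4.152284
t=7: π = [0.1724, 0.2073, 0.1767, 0.2028, 0.2409], E[r] = 1.4739, γ^t·E[r] = 0.121382, running G = 4.273666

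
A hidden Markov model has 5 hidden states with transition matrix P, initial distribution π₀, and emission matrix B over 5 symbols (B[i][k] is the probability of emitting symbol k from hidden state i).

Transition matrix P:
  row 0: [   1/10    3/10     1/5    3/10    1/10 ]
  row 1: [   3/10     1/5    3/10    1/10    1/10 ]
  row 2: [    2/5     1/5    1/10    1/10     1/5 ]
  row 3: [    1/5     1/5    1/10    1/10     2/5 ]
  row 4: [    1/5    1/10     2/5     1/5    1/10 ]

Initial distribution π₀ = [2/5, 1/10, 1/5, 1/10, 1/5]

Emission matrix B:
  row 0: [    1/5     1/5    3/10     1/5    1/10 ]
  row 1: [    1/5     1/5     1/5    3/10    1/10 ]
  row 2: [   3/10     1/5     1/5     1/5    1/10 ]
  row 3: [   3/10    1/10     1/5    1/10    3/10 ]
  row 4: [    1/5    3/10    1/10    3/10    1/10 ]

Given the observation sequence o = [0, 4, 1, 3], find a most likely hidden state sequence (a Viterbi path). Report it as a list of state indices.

path = [0, 3, 4, 2]

t=0: δ = [8.000e-02, 2.000e-02, 6.000e-02, 3.000e-02, 4.000e-02]  (obs o_0=0)
t=1: δ = [2.400e-03, 2.400e-03, 1.600e-03, 7.200e-03, 1.200e-03]  ψ = [2, 0, 0, 0, 2]  (obs o_1=4)
t=2: δ = [2.880e-04, 2.880e-04, 1.440e-04, 7.200e-05, 8.640e-04]  ψ = [3, 3, 1, 0, 3]  (obs o_2=1)
t=3: δ = [3.456e-05, 2.592e-05, 6.912e-05, 1.728e-05, 2.592e-05]  ψ = [4, 0, 4, 4, 4]  (obs o_3=3)
backtrack: best end state = 2; path = [0, 3, 4, 2]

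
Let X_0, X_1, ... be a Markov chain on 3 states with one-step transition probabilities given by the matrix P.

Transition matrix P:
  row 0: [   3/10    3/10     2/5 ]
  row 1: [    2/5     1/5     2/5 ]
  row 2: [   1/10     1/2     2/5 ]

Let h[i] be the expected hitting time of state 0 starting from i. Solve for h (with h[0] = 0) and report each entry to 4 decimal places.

First-step conditioning: h[0] = 0; for i ≠ 0, h[i] = 1 + Σ_k P[i][k]·h[k].
  h[1] = 1 + 1/5·h[1] + 2/5·h[2]
  h[2] = 1 + 1/2·h[1] + 2/5·h[2]
Solving the 2×2 linear system over states ≠ 0 gives exactly h = [0, 25/7, 65/14] (h[0] = 0 is the target).

h = [0.0000, 3.5714, 4.6429]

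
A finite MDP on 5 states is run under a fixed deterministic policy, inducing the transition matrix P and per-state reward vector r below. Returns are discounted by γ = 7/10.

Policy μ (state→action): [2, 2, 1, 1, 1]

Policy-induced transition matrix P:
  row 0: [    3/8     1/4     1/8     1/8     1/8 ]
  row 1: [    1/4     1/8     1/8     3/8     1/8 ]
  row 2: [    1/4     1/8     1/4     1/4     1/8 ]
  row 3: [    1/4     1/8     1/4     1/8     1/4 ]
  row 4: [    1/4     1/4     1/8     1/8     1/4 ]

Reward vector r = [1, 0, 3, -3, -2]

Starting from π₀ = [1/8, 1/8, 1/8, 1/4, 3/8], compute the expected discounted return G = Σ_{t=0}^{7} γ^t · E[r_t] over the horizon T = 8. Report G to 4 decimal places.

t=0: π = [0.1250, 0.1250, 0.1250, 0.2500, 0.3750], E[r] = -1.0000, γ^t·E[r] = -1.000000, running G = -1.000000
t=1: π = [0.2656, 0.1875, 0.1719, 0.1719, 0.2031], E[r] = -0.1406, γ^t·E[r] = -0.098438, running G = -1.098438
t=2: π = [0.2832, 0.1836, 0.1680, 0.1934, 0.1719], E[r] = -0.1367, γ^t·E[r] = -0.066992, running G = -1.165430
t=3: π = [0.2854, 0.1819, 0.1702, 0.1919, 0.1707], E[r] = -0.1211, γ^t·E[r] = -0.041535, running G = -1.206965
t=4: π = [0.2857, 0.1820, 0.1703, 0.1917, 0.1703], E[r] = -0.1194, γ^t·E[r] = -0.028672, running G = -1.235636
t=5: π = [0.2857, 0.1820, 0.1702, 0.1918, 0.1703], E[r] = -0.1194, γ^t·E[r] = -0.020069, running G = -1.255705
t=6: π = [0.2857, 0.1820, 0.1703, 0.1918, 0.1703], E[r] = -0.1194, γ^t·E[r] = -0.014045, running G = -1.269750
t=7: π = [0.2857, 0.1820, 0.1703, 0.1918, 0.1703], E[r] = -0.1194, γ^t·E[r] = -0.009831, running G = -1.279581

G = -1.2796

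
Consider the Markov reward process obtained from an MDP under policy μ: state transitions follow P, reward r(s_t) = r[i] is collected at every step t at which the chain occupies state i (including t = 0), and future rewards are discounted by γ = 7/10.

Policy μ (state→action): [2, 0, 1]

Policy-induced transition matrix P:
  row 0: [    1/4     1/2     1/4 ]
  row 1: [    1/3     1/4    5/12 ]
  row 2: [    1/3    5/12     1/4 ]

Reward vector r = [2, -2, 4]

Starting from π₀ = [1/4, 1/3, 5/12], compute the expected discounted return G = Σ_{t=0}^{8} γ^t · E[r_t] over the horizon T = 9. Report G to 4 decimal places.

G = 3.9225

t=0: π = [0.2500, 0.3333, 0.4167], E[r] = 1.5000, γ^t·E[r] = 1.500000, running G = 1.500000
t=1: π = [0.3125, 0.3819, 0.3056], E[r] = 1.0833, γ^t·E[r] = 0.758333, running G = 2.258333
t=2: π = [0.3073, 0.3791, 0.3137], E[r] = 1.1111, γ^t·E[r] = 0.544444, running G = 2.802778
t=3: π = [0.3077, 0.3791, 0.3132], E[r] = 1.1100, γ^t·E[r] = 0.380714, running G = 3.183492
t=4: π = [0.3077, 0.3791, 0.3132], E[r] = 1.1099, γ^t·E[r] = 0.266477, running G = 3.449969
t=5: π = [0.3077, 0.3791, 0.3132], E[r] = 1.1099, γ^t·E[r] = 0.186540, running G = 3.636509
t=6: π = [0.3077, 0.3791, 0.3132], E[r] = 1.1099, γ^t·E[r] = 0.130577, running G = 3.767086
t=7: π = [0.3077, 0.3791, 0.3132], E[r] = 1.1099, γ^t·E[r] = 0.091404, running G = 3.858491
t=8: π = [0.3077, 0.3791, 0.3132], E[r] = 1.1099, γ^t·E[r] = 0.063983, running G = 3.922474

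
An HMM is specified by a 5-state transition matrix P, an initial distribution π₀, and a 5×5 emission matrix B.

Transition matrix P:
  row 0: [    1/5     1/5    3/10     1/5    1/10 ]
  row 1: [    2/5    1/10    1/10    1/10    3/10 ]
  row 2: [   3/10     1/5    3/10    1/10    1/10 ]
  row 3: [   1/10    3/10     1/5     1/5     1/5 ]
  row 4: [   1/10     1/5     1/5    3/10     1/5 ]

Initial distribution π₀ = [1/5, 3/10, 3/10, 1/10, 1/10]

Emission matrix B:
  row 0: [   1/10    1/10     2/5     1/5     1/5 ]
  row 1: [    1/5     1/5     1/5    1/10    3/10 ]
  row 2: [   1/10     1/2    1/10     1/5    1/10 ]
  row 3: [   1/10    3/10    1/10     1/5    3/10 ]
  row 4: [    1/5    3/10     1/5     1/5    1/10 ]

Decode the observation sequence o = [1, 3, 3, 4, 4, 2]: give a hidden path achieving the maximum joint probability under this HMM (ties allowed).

t=0: δ = [2.000e-02, 6.000e-02, 1.500e-01, 3.000e-02, 3.000e-02]  (obs o_0=1)
t=1: δ = [9.000e-03, 3.000e-03, 9.000e-03, 3.000e-03, 3.600e-03]  ψ = [2, 2, 2, 2, 1]  (obs o_1=3)
t=2: δ = [5.400e-04, 1.800e-04, 5.400e-04, 3.600e-04, 1.800e-04]  ψ = [2, 0, 0, 0, 0]  (obs o_2=3)
t=3: δ = [3.240e-05, 3.240e-05, 1.620e-05, 3.240e-05, 7.200e-06]  ψ = [2, 0, 0, 0, 3]  (obs o_3=4)
t=4: δ = [2.592e-06, 2.916e-06, 9.720e-07, 1.944e-06, 9.720e-07]  ψ = [1, 3, 0, 0, 1]  (obs o_4=4)
t=5: δ = [4.666e-07, 1.166e-07, 7.776e-08, 5.184e-08, 1.750e-07]  ψ = [1, 3, 0, 0, 1]  (obs o_5=2)
backtrack: best end state = 0; path = [2, 2, 0, 3, 1, 0]

path = [2, 2, 0, 3, 1, 0]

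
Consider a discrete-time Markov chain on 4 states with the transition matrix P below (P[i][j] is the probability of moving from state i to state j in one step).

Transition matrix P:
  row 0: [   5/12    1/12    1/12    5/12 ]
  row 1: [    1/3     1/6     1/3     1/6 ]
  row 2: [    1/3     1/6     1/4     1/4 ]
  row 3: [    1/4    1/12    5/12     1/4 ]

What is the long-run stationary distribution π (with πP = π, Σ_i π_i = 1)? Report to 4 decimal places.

Balance equations π_j = Σ_i π_i·P[i][j]:
  π_0 = 5/12·π_0 + 1/3·π_1 + 1/3·π_2 + 1/4·π_3
  π_1 = 1/12·π_0 + 1/6·π_1 + 1/6·π_2 + 1/12·π_3
  π_2 = 1/12·π_0 + 1/3·π_1 + 1/4·π_2 + 5/12·π_3
  normalize: π_0 + π_1 + π_2 + π_3 = 1
Solving the linear system gives exactly π = [269/799, 91/799, 202/799, 237/799].

π = [0.3367, 0.1139, 0.2528, 0.2966]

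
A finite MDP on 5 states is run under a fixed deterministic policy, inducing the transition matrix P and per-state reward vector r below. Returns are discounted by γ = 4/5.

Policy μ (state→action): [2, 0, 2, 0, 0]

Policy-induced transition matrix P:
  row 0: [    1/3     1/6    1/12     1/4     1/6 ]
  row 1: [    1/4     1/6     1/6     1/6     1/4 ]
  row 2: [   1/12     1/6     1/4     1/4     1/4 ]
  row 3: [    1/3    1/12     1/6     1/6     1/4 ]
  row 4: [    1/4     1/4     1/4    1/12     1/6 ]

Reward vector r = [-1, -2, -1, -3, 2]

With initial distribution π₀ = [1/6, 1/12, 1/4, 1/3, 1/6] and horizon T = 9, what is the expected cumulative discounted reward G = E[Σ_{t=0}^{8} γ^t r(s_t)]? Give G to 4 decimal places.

G = -4.2313

t=0: π = [0.1667, 0.0833, 0.2500, 0.3333, 0.1667], E[r] = -1.2500, γ^t·E[r] = -1.250000, running G = -1.250000
t=1: π = [0.2500, 0.1528, 0.1875, 0.1875, 0.2222], E[r] = -0.8611, γ^t·E[r] = -0.688889, running G = -1.938889
t=2: π = [0.2552, 0.1696, 0.1800, 0.1846, 0.2106], E[r] = -0.9068, γ^t·E[r] = -0.580370, running G = -2.519259
t=3: π = [0.2567, 0.1688, 0.1780, 0.1854, 0.2112], E[r] = -0.9061, γ^t·E[r] = -0.463901, running G = -2.983160
t=4: π = [0.2572, 0.1688, 0.1777, 0.1853, 0.2110], E[r] = -0.9063, γ^t·E[r] = -0.371240, running G = -3.354400
t=5: π = [0.2573, 0.1688, 0.1776, 0.1853, 0.2110], E[r] = -0.9065, γ^t·E[r] = -0.297043, running G = -3.651443
t=6: π = [0.2573, 0.1688, 0.1776, 0.1853, 0.2110], E[r] = -0.9065, γ^t·E[r] = -0.237637, running G = -3.889080
t=7: π = [0.2573, 0.1688, 0.1776, 0.1853, 0.2110], E[r] = -0.9065, γ^t·E[r] = -0.190111, running G = -4.079192
t=8: π = [0.2573, 0.1688, 0.1776, 0.1853, 0.2110], E[r] = -0.9065, γ^t·E[r] = -0.152089, running G = -4.231281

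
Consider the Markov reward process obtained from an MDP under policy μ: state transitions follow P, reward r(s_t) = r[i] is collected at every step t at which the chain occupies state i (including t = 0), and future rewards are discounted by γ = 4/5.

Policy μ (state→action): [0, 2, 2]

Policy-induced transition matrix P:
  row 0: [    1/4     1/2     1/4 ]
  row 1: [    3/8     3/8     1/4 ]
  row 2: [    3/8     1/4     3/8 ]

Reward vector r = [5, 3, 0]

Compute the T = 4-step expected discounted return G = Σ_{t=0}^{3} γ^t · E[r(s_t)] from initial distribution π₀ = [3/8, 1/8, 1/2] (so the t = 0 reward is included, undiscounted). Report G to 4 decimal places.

G = 7.6553

t=0: π = [0.3750, 0.1250, 0.5000], E[r] = 2.2500, γ^t·E[r] = 2.250000, running G = 2.250000
t=1: π = [0.3281, 0.3594, 0.3125], E[r] = 2.7188, γ^t·E[r] = 2.175000, running G = 4.425000
t=2: π = [0.3340, 0.3770, 0.2891], E[r] = 2.8008, γ^t·E[r] = 1.792500, running G = 6.217500
t=3: π = [0.3333, 0.3806, 0.2861], E[r] = 2.8081, γ^t·E[r] = 1.437750, running G = 7.655250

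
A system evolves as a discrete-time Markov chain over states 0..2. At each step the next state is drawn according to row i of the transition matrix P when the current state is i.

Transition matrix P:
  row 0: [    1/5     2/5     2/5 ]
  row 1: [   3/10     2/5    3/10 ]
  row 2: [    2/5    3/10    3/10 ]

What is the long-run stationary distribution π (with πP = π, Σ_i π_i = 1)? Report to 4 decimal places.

Balance equations π_j = Σ_i π_i·P[i][j]:
  π_0 = 1/5·π_0 + 3/10·π_1 + 2/5·π_2
  π_1 = 2/5·π_0 + 2/5·π_1 + 3/10·π_2
  normalize: π_0 + π_1 + π_2 = 1
Solving the linear system gives exactly π = [33/109, 40/109, 36/109].

π = [0.3028, 0.3670, 0.3303]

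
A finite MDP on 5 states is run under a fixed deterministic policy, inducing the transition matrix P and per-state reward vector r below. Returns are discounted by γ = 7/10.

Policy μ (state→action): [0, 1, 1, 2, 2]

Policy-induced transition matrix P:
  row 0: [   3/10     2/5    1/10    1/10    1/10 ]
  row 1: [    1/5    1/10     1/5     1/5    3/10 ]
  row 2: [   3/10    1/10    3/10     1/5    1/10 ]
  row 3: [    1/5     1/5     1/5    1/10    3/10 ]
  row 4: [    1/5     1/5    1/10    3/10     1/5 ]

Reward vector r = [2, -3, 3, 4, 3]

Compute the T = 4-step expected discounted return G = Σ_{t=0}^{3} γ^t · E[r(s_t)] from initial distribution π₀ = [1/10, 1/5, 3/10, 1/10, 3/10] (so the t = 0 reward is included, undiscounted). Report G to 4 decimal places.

t=0: π = [0.1000, 0.2000, 0.3000, 0.1000, 0.3000], E[r] = 1.8000, γ^t·E[r] = 1.800000, running G = 1.800000
t=1: π = [0.2400, 0.1700, 0.1900, 0.2100, 0.1900], E[r] = 1.9500, γ^t·E[r] = 1.365000, running G = 3.165000
t=2: π = [0.2430, 0.2120, 0.1760, 0.1740, 0.1950], E[r] = 1.6590, γ^t·E[r] = 0.812910, running G = 3.977910
t=3: π = [0.2419, 0.2098, 0.1738, 0.1778, 0.1967], E[r] = 1.6771, γ^t·E[r] = 0.575245, running G = 4.553155

G = 4.5532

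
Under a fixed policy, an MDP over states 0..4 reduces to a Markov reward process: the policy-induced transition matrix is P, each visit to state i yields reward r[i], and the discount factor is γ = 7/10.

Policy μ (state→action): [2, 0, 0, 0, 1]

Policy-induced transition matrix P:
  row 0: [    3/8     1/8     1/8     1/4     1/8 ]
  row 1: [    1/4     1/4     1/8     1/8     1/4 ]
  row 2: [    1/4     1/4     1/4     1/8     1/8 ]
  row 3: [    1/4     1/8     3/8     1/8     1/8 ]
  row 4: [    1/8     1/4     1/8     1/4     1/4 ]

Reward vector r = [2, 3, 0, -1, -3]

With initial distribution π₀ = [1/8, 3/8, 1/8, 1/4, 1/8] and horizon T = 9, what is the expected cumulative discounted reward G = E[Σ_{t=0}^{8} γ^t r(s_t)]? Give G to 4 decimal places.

G = 1.6441

t=0: π = [0.1250, 0.3750, 0.1250, 0.2500, 0.1250], E[r] = 0.7500, γ^t·E[r] = 0.750000, running G = 0.750000
t=1: π = [0.2500, 0.2031, 0.2031, 0.1563, 0.1875], E[r] = 0.3906, γ^t·E[r] = 0.273438, running G = 1.023438
t=2: π = [0.2578, 0.1992, 0.1895, 0.1797, 0.1738], E[r] = 0.4121, γ^t·E[r] = 0.201934, running G = 1.225371
t=3: π = [0.2605, 0.1953, 0.1936, 0.1790, 0.1716], E[r] = 0.4131, γ^t·E[r] = 0.141688, running G = 1.367060
t=4: π = [0.2611, 0.1951, 0.1939, 0.1790, 0.1709], E[r] = 0.4158, γ^t·E[r] = 0.099834, running G = 1.466894
t=5: π = [0.2613, 0.1950, 0.1940, 0.1790, 0.1707], E[r] = 0.4163, γ^t·E[r] = 0.069966, running G = 1.536860
t=6: π = [0.2613, 0.1950, 0.1940, 0.1790, 0.1707], E[r] = 0.4164, γ^t·E[r] = 0.048987, running G = 1.585846
t=7: π = [0.2613, 0.1950, 0.1940, 0.1790, 0.1707], E[r] = 0.4164, γ^t·E[r] = 0.034292, running G = 1.620138
t=8: π = [0.2613, 0.1950, 0.1940, 0.1790, 0.1707], E[r] = 0.4164, γ^t·E[r] = 0.024005, running G = 1.644143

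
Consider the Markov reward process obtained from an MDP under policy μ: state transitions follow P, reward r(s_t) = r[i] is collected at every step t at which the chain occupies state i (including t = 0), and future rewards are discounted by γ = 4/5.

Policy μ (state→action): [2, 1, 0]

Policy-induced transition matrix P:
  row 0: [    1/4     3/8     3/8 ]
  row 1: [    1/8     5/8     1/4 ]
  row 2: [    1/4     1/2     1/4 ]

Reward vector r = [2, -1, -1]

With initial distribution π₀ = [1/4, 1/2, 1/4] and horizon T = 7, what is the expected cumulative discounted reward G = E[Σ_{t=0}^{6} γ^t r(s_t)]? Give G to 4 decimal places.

t=0: π = [0.2500, 0.5000, 0.2500], E[r] = -0.2500, γ^t·E[r] = -0.250000, running G = -0.250000
t=1: π = [0.1875, 0.5313, 0.2813], E[r] = -0.4375, γ^t·E[r] = -0.350000, running G = -0.600000
t=2: π = [0.1836, 0.5430, 0.2734], E[r] = -0.4492, γ^t·E[r] = -0.287500, running G = -0.887500
t=3: π = [0.1821, 0.5449, 0.2729], E[r] = -0.4536, γ^t·E[r] = -0.232250, running G = -1.119750
t=4: π = [0.1819, 0.5453, 0.2728], E[r] = -0.4543, γ^t·E[r] = -0.186100, running G = -1.305850
t=5: π = [0.1818, 0.5454, 0.2727], E[r] = -0.4545, γ^t·E[r] = -0.148933, running G = -1.454783
t=6: π = [0.1818, 0.5455, 0.2727], E[r] = -0.4545, γ^t·E[r] = -0.119154, running G = -1.573937

G = -1.5739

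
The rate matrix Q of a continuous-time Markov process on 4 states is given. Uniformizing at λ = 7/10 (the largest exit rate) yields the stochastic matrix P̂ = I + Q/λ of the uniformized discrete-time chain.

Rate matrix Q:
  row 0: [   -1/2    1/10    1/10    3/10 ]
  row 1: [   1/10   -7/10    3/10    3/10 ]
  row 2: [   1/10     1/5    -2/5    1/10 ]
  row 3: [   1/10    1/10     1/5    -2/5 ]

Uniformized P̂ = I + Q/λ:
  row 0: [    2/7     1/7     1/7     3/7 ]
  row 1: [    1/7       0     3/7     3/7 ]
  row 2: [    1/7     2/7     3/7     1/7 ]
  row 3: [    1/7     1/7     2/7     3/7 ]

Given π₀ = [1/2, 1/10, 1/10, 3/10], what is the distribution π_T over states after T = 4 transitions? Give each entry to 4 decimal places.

π = [0.1668, 0.1661, 0.3321, 0.3349]

t=0: π = [0.5000, 0.1000, 0.1000, 0.3000]
t=1: π = [0.2143, 0.1429, 0.2429, 0.4000]
t=2: π = [0.1735, 0.1571, 0.3102, 0.3592]
t=3: π = [0.1676, 0.1647, 0.3277, 0.3399]
t=4: π = [0.1668, 0.1661, 0.3321, 0.3349]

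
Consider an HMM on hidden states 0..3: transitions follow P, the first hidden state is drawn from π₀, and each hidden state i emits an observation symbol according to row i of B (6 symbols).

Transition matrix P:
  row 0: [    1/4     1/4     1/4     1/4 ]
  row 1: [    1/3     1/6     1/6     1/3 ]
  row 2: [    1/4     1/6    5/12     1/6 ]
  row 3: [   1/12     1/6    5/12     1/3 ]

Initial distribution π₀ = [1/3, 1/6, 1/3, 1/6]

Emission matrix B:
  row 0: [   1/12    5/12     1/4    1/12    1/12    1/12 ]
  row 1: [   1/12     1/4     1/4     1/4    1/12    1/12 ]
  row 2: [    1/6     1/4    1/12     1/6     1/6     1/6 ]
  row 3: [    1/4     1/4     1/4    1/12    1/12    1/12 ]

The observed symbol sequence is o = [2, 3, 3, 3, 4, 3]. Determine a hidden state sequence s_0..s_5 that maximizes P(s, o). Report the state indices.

t=0: δ = [8.333e-02, 4.167e-02, 2.778e-02, 4.167e-02]  (obs o_0=2)
t=1: δ = [1.736e-03, 5.208e-03, 3.472e-03, 1.736e-03]  ψ = [0, 0, 0, 0]  (obs o_1=3)
t=2: δ = [1.447e-04, 2.170e-04, 2.411e-04, 1.447e-04]  ψ = [1, 1, 2, 1]  (obs o_2=3)
t=3: δ = [6.028e-06, 1.005e-05, 1.674e-05, 6.028e-06]  ψ = [1, 2, 2, 1]  (obs o_3=3)
t=4: δ = [3.489e-07, 2.326e-07, 1.163e-06, 2.791e-07]  ψ = [2, 2, 2, 1]  (obs o_4=4)
t=5: δ = [2.423e-08, 4.845e-08, 8.075e-08, 1.615e-08]  ψ = [2, 2, 2, 2]  (obs o_5=3)
backtrack: best end state = 2; path = [0, 2, 2, 2, 2, 2]

path = [0, 2, 2, 2, 2, 2]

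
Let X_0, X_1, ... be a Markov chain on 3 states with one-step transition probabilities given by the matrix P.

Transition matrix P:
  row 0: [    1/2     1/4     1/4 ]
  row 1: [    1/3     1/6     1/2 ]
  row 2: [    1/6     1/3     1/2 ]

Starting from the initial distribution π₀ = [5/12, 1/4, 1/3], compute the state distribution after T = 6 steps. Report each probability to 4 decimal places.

π = [0.3159, 0.2631, 0.4210]

t=0: π = [0.4167, 0.2500, 0.3333]
t=1: π = [0.3472, 0.2569, 0.3958]
t=2: π = [0.3252, 0.2616, 0.4132]
t=3: π = [0.3187, 0.2626, 0.4187]
t=4: π = [0.3167, 0.2630, 0.4203]
t=5: π = [0.3161, 0.2631, 0.4208]
t=6: π = [0.3159, 0.2631, 0.4210]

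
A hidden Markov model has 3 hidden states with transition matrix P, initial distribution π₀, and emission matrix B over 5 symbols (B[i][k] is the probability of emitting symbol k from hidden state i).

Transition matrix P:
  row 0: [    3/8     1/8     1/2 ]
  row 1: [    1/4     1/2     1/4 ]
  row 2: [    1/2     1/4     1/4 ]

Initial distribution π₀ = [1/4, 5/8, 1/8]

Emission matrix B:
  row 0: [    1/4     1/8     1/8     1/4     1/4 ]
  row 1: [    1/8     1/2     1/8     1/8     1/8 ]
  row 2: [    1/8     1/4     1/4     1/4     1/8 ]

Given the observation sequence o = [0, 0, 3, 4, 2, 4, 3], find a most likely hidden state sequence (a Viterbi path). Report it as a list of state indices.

t=0: δ = [6.250e-02, 7.812e-02, 1.562e-02]  (obs o_0=0)
t=1: δ = [5.859e-03, 4.883e-03, 3.906e-03]  ψ = [0, 1, 0]  (obs o_1=0)
t=2: δ = [5.493e-04, 3.052e-04, 7.324e-04]  ψ = [0, 1, 0]  (obs o_2=3)
t=3: δ = [9.155e-05, 2.289e-05, 3.433e-05]  ψ = [2, 2, 0]  (obs o_3=4)
t=4: δ = [4.292e-06, 1.431e-06, 1.144e-05]  ψ = [0, 0, 0]  (obs o_4=2)
t=5: δ = [1.431e-06, 3.576e-07, 3.576e-07]  ψ = [2, 2, 2]  (obs o_5=4)
t=6: δ = [1.341e-07, 2.235e-08, 1.788e-07]  ψ = [0, 0, 0]  (obs o_6=3)
backtrack: best end state = 2; path = [0, 0, 2, 0, 2, 0, 2]

path = [0, 0, 2, 0, 2, 0, 2]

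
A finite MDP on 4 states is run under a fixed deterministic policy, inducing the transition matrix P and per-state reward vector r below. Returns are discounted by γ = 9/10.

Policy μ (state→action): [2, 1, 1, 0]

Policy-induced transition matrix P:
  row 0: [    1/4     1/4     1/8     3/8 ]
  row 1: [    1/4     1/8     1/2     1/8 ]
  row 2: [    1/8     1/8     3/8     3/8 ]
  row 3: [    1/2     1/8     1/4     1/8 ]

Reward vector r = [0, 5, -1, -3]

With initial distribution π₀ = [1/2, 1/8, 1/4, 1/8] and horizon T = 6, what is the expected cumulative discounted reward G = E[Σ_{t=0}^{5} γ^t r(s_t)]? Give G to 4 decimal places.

t=0: π = [0.5000, 0.1250, 0.2500, 0.1250], E[r] = 0.0000, γ^t·E[r] = 0.000000, running G = 0.000000
t=1: π = [0.2500, 0.1875, 0.2500, 0.3125], E[r] = -0.2500, γ^t·E[r] = -0.225000, running G = -0.225000
t=2: π = [0.2969, 0.1563, 0.2969, 0.2500], E[r] = -0.2656, γ^t·E[r] = -0.215156, running G = -0.440156
t=3: π = [0.2754, 0.1621, 0.2891, 0.2734], E[r] = -0.2988, γ^t·E[r] = -0.217846, running G = -0.658002
t=4: π = [0.2822, 0.1594, 0.2922, 0.2661], E[r] = -0.2935, γ^t·E[r] = -0.192537, running G = -0.850539
t=5: π = [0.2800, 0.1603, 0.2911, 0.2686], E[r] = -0.2956, γ^t·E[r] = -0.174527, running G = -1.025066

G = -1.0251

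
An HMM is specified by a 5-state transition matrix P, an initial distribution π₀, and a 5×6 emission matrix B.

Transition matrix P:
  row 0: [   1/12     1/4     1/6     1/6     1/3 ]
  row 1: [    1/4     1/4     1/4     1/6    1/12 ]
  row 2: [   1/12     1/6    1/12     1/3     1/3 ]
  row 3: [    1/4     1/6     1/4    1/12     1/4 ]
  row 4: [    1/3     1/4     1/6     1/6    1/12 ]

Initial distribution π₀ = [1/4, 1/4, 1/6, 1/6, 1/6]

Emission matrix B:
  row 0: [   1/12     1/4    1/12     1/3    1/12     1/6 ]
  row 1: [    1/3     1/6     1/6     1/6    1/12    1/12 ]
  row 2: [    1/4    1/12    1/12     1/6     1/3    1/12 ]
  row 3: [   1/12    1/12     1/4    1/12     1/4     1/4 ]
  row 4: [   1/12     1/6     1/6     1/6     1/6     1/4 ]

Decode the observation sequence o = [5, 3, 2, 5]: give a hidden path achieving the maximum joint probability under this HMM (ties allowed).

path = [4, 0, 4, 0]

t=0: δ = [4.167e-02, 2.083e-02, 1.389e-02, 4.167e-02, 4.167e-02]  (obs o_0=5)
t=1: δ = [4.630e-03, 1.736e-03, 1.736e-03, 5.787e-04, 2.315e-03]  ψ = [4, 0, 3, 0, 0]  (obs o_1=3)
t=2: δ = [6.430e-05, 1.929e-04, 6.430e-05, 1.929e-04, 2.572e-04]  ψ = [4, 0, 0, 0, 0]  (obs o_2=2)
t=3: δ = [1.429e-05, 5.358e-06, 4.019e-06, 1.072e-05, 1.206e-05]  ψ = [4, 4, 1, 4, 3]  (obs o_3=5)
backtrack: best end state = 0; path = [4, 0, 4, 0]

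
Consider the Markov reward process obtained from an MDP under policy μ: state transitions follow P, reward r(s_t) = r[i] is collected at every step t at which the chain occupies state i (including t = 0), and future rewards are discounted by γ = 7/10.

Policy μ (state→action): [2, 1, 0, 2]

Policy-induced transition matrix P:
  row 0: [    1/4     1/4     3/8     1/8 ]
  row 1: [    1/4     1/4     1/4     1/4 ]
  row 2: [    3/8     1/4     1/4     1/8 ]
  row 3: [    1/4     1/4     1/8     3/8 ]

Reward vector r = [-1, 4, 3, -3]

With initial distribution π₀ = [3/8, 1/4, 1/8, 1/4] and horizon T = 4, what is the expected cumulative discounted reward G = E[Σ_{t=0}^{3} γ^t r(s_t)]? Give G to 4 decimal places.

t=0: π = [0.3750, 0.2500, 0.1250, 0.2500], E[r] = 0.2500, γ^t·E[r] = 0.250000, running G = 0.250000
t=1: π = [0.2656, 0.2500, 0.2656, 0.2188], E[r] = 0.8750, γ^t·E[r] = 0.612500, running G = 0.862500
t=2: π = [0.2832, 0.2500, 0.2559, 0.2109], E[r] = 0.8516, γ^t·E[r] = 0.417266, running G = 1.279766
t=3: π = [0.2820, 0.2500, 0.2590, 0.2090], E[r] = 0.8682, γ^t·E[r] = 0.297780, running G = 1.577546

G = 1.5775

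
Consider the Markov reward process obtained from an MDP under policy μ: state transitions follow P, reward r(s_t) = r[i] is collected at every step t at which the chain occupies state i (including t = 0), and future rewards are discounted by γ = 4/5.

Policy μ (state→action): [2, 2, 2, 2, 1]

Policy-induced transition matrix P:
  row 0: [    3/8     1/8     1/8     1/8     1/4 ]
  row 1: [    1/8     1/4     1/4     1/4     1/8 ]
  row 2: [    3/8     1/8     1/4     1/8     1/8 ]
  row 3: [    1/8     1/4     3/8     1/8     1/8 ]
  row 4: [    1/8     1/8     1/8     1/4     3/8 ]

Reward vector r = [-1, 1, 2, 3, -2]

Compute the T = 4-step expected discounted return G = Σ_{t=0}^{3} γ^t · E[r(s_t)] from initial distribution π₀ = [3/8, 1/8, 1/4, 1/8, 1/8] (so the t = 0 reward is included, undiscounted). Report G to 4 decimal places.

t=0: π = [0.3750, 0.1250, 0.2500, 0.1250, 0.1250], E[r] = 0.3750, γ^t·E[r] = 0.375000, running G = 0.375000
t=1: π = [0.2813, 0.1563, 0.2031, 0.1563, 0.2031], E[r] = 0.3438, γ^t·E[r] = 0.275000, running G = 0.650000
t=2: π = [0.2461, 0.1641, 0.2090, 0.1699, 0.2109], E[r] = 0.4238, γ^t·E[r] = 0.271250, running G = 0.921250
t=3: π = [0.2388, 0.1667, 0.2141, 0.1719, 0.2085], E[r] = 0.4548, γ^t·E[r] = 0.232875, running G = 1.154125

G = 1.1541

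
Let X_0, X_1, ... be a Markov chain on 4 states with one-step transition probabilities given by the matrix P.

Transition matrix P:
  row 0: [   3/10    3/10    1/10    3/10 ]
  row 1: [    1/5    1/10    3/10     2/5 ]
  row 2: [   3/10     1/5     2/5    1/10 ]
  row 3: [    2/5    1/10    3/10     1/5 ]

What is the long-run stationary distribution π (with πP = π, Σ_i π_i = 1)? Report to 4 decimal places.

π = [0.3054, 0.1876, 0.2655, 0.2415]

Balance equations π_j = Σ_i π_i·P[i][j]:
  π_0 = 3/10·π_0 + 1/5·π_1 + 3/10·π_2 + 2/5·π_3
  π_1 = 3/10·π_0 + 1/10·π_1 + 1/5·π_2 + 1/10·π_3
  π_2 = 1/10·π_0 + 3/10·π_1 + 2/5·π_2 + 3/10·π_3
  normalize: π_0 + π_1 + π_2 + π_3 = 1
Solving the linear system gives exactly π = [51/167, 94/501, 133/501, 121/501].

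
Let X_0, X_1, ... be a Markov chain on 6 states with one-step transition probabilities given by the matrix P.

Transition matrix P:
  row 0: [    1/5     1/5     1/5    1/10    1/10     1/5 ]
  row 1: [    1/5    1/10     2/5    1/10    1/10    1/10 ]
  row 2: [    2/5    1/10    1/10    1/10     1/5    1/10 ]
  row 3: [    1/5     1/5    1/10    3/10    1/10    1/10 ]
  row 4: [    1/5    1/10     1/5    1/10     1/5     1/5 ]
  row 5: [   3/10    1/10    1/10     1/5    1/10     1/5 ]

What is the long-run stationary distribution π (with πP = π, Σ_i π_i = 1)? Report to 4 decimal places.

Balance equations π_j = Σ_i π_i·P[i][j]:
  π_0 = 1/5·π_0 + 1/5·π_1 + 2/5·π_2 + 1/5·π_3 + 1/5·π_4 + 3/10·π_5
  π_1 = 1/5·π_0 + 1/10·π_1 + 1/10·π_2 + 1/5·π_3 + 1/10·π_4 + 1/10·π_5
  π_2 = 1/5·π_0 + 2/5·π_1 + 1/10·π_2 + 1/10·π_3 + 1/5·π_4 + 1/10·π_5
  π_3 = 1/10·π_0 + 1/10·π_1 + 1/10·π_2 + 3/10·π_3 + 1/10·π_4 + 1/5·π_5
  π_4 = 1/10·π_0 + 1/10·π_1 + 1/5·π_2 + 1/10·π_3 + 1/5·π_4 + 1/10·π_5
  normalize: π_0 + π_1 + π_2 + π_3 + π_4 + π_5 = 1
Solving the linear system gives exactly π = [22145/88092, 683/4894, 1763/9788, 12703/88092, 11551/88092, 3383/22023].

π = [0.2514, 0.1396, 0.1801, 0.1442, 0.1311, 0.1536]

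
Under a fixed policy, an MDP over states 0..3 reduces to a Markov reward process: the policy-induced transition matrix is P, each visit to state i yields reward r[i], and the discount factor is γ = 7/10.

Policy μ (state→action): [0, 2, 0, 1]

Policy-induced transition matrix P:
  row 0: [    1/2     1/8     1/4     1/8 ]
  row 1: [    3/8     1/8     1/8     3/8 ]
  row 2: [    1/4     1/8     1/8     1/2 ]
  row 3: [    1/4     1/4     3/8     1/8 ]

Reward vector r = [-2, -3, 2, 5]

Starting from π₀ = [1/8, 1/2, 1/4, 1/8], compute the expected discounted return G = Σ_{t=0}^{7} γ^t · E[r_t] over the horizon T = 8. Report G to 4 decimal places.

G = 0.7702

t=0: π = [0.1250, 0.5000, 0.2500, 0.1250], E[r] = -0.6250, γ^t·E[r] = -0.625000, running G = -0.625000
t=1: π = [0.3438, 0.1406, 0.1719, 0.3438], E[r] = 0.9531, γ^t·E[r] = 0.667188, running G = 0.042188
t=2: π = [0.3535, 0.1680, 0.2539, 0.2246], E[r] = 0.4199, γ^t·E[r] = 0.205762, running G = 0.247949
t=3: π = [0.3594, 0.1531, 0.2253, 0.2622], E[r] = 0.5837, γ^t·E[r] = 0.200223, running G = 0.448172
t=4: π = [0.3590, 0.1578, 0.2355, 0.2478], E[r] = 0.5185, γ^t·E[r] = 0.124498, running G = 0.572670
t=5: π = [0.3595, 0.1560, 0.2318, 0.2527], E[r] = 0.5405, γ^t·E[r] = 0.090845, running G = 0.663514
t=6: π = [0.3594, 0.1566, 0.2331, 0.2509], E[r] = 0.5324, γ^t·E[r] = 0.062631, running G = 0.726145
t=7: π = [0.3594, 0.1564, 0.2327, 0.2516], E[r] = 0.5352, γ^t·E[r] = 0.044077, running G = 0.770222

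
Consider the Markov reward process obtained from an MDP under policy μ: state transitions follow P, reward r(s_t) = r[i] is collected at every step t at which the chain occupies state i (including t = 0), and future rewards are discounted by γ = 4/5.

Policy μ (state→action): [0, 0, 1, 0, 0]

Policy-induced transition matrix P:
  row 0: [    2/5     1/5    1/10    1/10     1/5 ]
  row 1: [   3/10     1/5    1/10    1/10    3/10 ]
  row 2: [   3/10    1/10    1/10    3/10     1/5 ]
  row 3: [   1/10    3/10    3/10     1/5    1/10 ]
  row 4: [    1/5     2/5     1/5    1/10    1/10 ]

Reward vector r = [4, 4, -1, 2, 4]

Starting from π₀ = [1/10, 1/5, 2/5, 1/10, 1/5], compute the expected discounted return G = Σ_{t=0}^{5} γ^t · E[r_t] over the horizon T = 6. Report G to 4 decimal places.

G = 9.7163

t=0: π = [0.1000, 0.2000, 0.4000, 0.1000, 0.2000], E[r] = 1.8000, γ^t·E[r] = 1.800000, running G = 1.800000
t=1: π = [0.2700, 0.2100, 0.1400, 0.1900, 0.1900], E[r] = 2.9200, γ^t·E[r] = 2.336000, running G = 4.136000
t=2: π = [0.2700, 0.2430, 0.1570, 0.1470, 0.1830], E[r] = 2.9210, γ^t·E[r] = 1.869440, running G = 6.005440
t=3: π = [0.2793, 0.2356, 0.1477, 0.1461, 0.1913], E[r] = 2.9693, γ^t·E[r] = 1.520282, running G = 7.525722
t=4: π = [0.2796, 0.2381, 0.1484, 0.1442, 0.1898], E[r] = 2.9700, γ^t·E[r] = 1.216492, running G = 8.742213
t=5: π = [0.2801, 0.2375, 0.1478, 0.1441, 0.1904], E[r] = 2.9728, γ^t·E[r] = 0.974117, running G = 9.716330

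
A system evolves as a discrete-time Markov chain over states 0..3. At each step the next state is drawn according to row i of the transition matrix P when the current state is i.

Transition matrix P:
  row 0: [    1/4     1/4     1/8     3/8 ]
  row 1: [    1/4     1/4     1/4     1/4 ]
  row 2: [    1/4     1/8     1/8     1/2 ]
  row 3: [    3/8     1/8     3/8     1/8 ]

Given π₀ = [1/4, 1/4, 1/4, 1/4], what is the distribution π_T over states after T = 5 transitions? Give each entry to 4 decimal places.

π = [0.2879, 0.1840, 0.2239, 0.3041]

t=0: π = [0.2500, 0.2500, 0.2500, 0.2500]
t=1: π = [0.2813, 0.1875, 0.2188, 0.3125]
t=2: π = [0.2891, 0.1836, 0.2266, 0.3008]
t=3: π = [0.2876, 0.1841, 0.2231, 0.3052]
t=4: π = [0.2881, 0.1840, 0.2243, 0.3036]
t=5: π = [0.2879, 0.1840, 0.2239, 0.3041]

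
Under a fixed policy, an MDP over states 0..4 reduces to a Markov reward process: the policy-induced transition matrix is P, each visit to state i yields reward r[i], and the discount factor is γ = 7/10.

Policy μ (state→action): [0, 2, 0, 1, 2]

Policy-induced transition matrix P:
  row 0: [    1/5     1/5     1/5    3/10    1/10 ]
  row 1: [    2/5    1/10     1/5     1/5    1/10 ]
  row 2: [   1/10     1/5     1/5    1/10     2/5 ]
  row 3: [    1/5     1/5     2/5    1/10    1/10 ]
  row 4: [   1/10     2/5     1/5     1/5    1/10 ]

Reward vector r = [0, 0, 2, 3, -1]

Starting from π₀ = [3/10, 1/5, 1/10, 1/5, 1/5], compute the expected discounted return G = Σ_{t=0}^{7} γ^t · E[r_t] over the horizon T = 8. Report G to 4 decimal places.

t=0: π = [0.3000, 0.2000, 0.1000, 0.2000, 0.2000], E[r] = 0.6000, γ^t·E[r] = 0.600000, running G = 0.600000
t=1: π = [0.2100, 0.2200, 0.2400, 0.2000, 0.1300], E[r] = 0.9500, γ^t·E[r] = 0.665000, running G = 1.265000
t=2: π = [0.2070, 0.2040, 0.2400, 0.1770, 0.1720], E[r] = 0.8390, γ^t·E[r] = 0.411110, running G = 1.676110
t=3: π = [0.1996, 0.2140, 0.2354, 0.1790, 0.1720], E[r] = 0.8358, γ^t·E[r] = 0.286679, running G = 1.962789
t=4: π = [0.2021, 0.2130, 0.2358, 0.1785, 0.1706], E[r] = 0.8365, γ^t·E[r] = 0.200853, running G = 2.163643
t=5: π = [0.2020, 0.2128, 0.2357, 0.1788, 0.1707], E[r] = 0.8370, γ^t·E[r] = 0.140673, running G = 2.304316
t=6: π = [0.2019, 0.2129, 0.2358, 0.1787, 0.1707], E[r] = 0.8370, γ^t·E[r] = 0.098477, running G = 2.402793
t=7: π = [0.2019, 0.2129, 0.2357, 0.1787, 0.1707], E[r] = 0.8370, γ^t·E[r] = 0.068930, running G = 2.471723

G = 2.4717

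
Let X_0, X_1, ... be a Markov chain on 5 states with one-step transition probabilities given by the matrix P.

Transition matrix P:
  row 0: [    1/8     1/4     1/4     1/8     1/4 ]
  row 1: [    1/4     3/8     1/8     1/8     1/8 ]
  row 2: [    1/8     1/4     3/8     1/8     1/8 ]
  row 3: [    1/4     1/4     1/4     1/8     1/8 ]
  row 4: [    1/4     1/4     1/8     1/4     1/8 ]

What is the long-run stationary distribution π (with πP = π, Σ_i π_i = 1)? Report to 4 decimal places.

π = [0.1974, 0.2857, 0.2235, 0.1437, 0.1497]

Balance equations π_j = Σ_i π_i·P[i][j]:
  π_0 = 1/8·π_0 + 1/4·π_1 + 1/8·π_2 + 1/4·π_3 + 1/4·π_4
  π_1 = 1/4·π_0 + 3/8·π_1 + 1/4·π_2 + 1/4·π_3 + 1/4·π_4
  π_2 = 1/4·π_0 + 1/8·π_1 + 3/8·π_2 + 1/4·π_3 + 1/8·π_4
  π_3 = 1/8·π_0 + 1/8·π_1 + 1/8·π_2 + 1/8·π_3 + 1/4·π_4
  normalize: π_0 + π_1 + π_2 + π_3 + π_4 = 1
Solving the linear system gives exactly π = [695/3521, 2/7, 787/3521, 506/3521, 527/3521].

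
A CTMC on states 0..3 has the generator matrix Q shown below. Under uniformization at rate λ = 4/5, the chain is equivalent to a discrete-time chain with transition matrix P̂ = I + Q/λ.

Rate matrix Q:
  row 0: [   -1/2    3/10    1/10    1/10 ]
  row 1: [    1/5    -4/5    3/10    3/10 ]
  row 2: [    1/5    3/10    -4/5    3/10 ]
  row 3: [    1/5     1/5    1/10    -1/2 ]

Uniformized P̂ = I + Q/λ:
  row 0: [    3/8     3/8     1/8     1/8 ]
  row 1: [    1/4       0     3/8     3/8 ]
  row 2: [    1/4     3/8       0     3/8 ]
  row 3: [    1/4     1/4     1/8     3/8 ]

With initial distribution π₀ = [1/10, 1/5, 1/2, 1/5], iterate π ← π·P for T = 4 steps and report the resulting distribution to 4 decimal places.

t=0: π = [0.1000, 0.2000, 0.5000, 0.2000]
t=1: π = [0.2625, 0.2750, 0.1125, 0.3500]
t=2: π = [0.2828, 0.2281, 0.1797, 0.3094]
t=3: π = [0.2854, 0.2508, 0.1596, 0.3043]
t=4: π = [0.2857, 0.2429, 0.1677, 0.3037]

π = [0.2857, 0.2429, 0.1677, 0.3037]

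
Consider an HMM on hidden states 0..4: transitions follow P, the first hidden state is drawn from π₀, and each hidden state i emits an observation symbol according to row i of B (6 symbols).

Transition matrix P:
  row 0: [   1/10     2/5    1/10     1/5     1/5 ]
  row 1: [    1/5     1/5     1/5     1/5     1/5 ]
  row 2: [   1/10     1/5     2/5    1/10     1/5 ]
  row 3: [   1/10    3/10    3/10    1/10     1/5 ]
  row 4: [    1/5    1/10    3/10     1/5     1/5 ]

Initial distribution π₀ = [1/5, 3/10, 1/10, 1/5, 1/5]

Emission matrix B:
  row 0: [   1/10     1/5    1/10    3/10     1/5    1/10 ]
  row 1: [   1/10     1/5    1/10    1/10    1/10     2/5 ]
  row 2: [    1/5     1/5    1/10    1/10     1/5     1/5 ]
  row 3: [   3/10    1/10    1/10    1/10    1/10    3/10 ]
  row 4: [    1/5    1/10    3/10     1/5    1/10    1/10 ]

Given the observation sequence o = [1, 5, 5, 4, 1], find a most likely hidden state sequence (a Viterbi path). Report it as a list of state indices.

path = [0, 1, 3, 2, 2]

t=0: δ = [4.000e-02, 6.000e-02, 2.000e-02, 2.000e-02, 2.000e-02]  (obs o_0=1)
t=1: δ = [1.200e-03, 6.400e-03, 2.400e-03, 3.600e-03, 1.200e-03]  ψ = [1, 0, 1, 1, 1]  (obs o_1=5)
t=2: δ = [1.280e-04, 5.120e-04, 2.560e-04, 3.840e-04, 1.280e-04]  ψ = [1, 1, 1, 1, 1]  (obs o_2=5)
t=3: δ = [2.048e-05, 1.152e-05, 2.304e-05, 1.024e-05, 1.024e-05]  ψ = [1, 3, 3, 1, 1]  (obs o_3=4)
t=4: δ = [4.608e-07, 1.638e-06, 1.843e-06, 4.096e-07, 4.608e-07]  ψ = [1, 0, 2, 0, 2]  (obs o_4=1)
backtrack: best end state = 2; path = [0, 1, 3, 2, 2]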